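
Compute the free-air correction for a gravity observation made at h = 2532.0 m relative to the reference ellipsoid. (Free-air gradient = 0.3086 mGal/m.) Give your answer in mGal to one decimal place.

Free-air correction = 0.3086 × 2532.0 = 781.4 mGal

781.4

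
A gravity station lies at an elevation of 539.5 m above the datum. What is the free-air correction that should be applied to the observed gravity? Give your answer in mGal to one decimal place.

166.5

Free-air correction = 0.3086 × 539.5 = 166.5 mGal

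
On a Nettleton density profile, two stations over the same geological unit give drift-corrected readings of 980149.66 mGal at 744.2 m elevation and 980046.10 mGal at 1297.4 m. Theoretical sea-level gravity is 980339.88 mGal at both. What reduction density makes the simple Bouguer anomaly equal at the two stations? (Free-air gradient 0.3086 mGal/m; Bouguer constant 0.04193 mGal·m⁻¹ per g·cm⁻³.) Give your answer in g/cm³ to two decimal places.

Δg_obs = 980046.10 − 980149.66 = -103.56 mGal over Δh = 1297.4 − 744.2 = 553.2 m
Equal Bouguer anomalies ⇒ Δg_obs + (0.3086 − 0.04193ρ)·Δh = 0
0.3086 − 0.04193ρ = −Δg_obs/Δh = 0.18720
ρ = (0.3086 − 0.18720) / 0.04193 = 2.90 g/cm³

2.90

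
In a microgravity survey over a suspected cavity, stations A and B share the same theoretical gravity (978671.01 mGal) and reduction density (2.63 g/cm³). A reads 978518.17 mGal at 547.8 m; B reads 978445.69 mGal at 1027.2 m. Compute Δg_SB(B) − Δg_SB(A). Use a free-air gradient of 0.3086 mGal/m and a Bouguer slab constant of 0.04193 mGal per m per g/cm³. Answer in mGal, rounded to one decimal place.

Δg_SB(A) = 978518.17 − 978671.01 + 0.3086×547.8 − 0.04193×2.63×547.8 = -44.20 mGal
Δg_SB(B) = 978445.69 − 978671.01 + 0.3086×1027.2 − 0.04193×2.63×1027.2 = -21.60 mGal
Difference = -21.60 − (-44.20) = 22.60 mGal

22.6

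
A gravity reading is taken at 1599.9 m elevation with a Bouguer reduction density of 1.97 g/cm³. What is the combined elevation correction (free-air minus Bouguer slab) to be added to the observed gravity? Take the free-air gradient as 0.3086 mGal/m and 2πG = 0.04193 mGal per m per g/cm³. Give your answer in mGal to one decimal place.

361.6

Combined gradient = 0.3086 − 0.04193 × 1.97 = 0.2259979 mGal/m
Combined elevation correction = 0.2259979 × 1599.9 = 361.6 mGal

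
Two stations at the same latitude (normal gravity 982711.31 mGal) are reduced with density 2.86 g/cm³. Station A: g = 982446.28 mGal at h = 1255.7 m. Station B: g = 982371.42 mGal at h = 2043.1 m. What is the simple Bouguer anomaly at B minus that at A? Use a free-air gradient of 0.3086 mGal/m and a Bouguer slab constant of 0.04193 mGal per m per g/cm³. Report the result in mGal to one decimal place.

Δg_SB(A) = 982446.28 − 982711.31 + 0.3086×1255.7 − 0.04193×2.86×1255.7 = -28.10 mGal
Δg_SB(B) = 982371.42 − 982711.31 + 0.3086×2043.1 − 0.04193×2.86×2043.1 = 45.60 mGal
Difference = 45.60 − (-28.10) = 73.70 mGal

73.7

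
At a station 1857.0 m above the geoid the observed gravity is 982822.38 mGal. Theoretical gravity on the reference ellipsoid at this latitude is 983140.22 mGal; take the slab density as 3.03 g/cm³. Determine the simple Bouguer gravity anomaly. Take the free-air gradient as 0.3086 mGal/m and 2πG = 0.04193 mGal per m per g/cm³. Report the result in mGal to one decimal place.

19.3

Free-air correction = 0.3086 × 1857.0 = 573.07 mGal
Free-air anomaly = 982822.38 − 983140.22 + (573.07) = 255.23 mGal
Bouguer slab correction = 0.04193 × 3.03 × 1857.0 = 235.93 mGal
Simple Bouguer anomaly = 255.23 − (235.93) = 19.30 mGal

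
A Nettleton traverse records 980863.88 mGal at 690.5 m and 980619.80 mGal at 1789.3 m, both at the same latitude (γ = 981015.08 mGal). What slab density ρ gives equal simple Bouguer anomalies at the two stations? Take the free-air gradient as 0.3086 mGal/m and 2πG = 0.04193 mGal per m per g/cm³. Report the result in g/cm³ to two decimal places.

Δg_obs = 980619.80 − 980863.88 = -244.08 mGal over Δh = 1789.3 − 690.5 = 1098.8 m
Equal Bouguer anomalies ⇒ Δg_obs + (0.3086 − 0.04193ρ)·Δh = 0
0.3086 − 0.04193ρ = −Δg_obs/Δh = 0.22213
ρ = (0.3086 − 0.22213) / 0.04193 = 2.06 g/cm³

2.06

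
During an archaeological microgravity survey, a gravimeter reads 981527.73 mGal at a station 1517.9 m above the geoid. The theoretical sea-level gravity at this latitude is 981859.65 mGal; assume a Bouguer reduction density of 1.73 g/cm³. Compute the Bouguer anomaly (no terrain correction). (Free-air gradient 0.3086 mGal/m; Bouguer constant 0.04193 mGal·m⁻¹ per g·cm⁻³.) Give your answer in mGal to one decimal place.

Free-air correction = 0.3086 × 1517.9 = 468.42 mGal
Free-air anomaly = 981527.73 − 981859.65 + (468.42) = 136.50 mGal
Bouguer slab correction = 0.04193 × 1.73 × 1517.9 = 110.11 mGal
Simple Bouguer anomaly = 136.50 − (110.11) = 26.39 mGal

26.4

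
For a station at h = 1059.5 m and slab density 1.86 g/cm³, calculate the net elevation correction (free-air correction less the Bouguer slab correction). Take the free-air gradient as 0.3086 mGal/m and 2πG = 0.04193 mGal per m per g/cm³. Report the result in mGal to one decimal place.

244.3

Combined gradient = 0.3086 − 0.04193 × 1.86 = 0.2306102 mGal/m
Combined elevation correction = 0.2306102 × 1059.5 = 244.3 mGal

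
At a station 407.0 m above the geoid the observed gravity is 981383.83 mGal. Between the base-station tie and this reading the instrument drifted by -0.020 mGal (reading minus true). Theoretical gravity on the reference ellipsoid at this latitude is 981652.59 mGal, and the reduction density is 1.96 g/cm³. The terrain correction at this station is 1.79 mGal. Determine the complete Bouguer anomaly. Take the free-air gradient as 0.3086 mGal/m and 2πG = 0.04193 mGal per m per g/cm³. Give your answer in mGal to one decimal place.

Drift-corrected reading = 981383.83 − (-0.020) = 981383.850 mGal
Free-air correction = 0.3086 × 407.0 = 125.60 mGal
Free-air anomaly = 981383.850 − 981652.59 + (125.60) = -143.140 mGal
Bouguer slab correction = 0.04193 × 1.96 × 407.0 = 33.45 mGal
Simple Bouguer anomaly = -143.140 − (33.45) = -176.590 mGal
Complete Bouguer anomaly = -176.590 + 1.79 = -174.800 mGal

-174.8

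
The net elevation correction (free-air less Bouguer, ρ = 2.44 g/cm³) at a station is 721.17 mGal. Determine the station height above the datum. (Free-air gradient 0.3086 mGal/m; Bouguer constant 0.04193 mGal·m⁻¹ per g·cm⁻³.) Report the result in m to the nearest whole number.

Combined gradient = 0.3086 − 0.04193 × 2.44 = 0.2062908 mGal/m
h = 721.17 / 0.2062908 = 3495.89 m

3496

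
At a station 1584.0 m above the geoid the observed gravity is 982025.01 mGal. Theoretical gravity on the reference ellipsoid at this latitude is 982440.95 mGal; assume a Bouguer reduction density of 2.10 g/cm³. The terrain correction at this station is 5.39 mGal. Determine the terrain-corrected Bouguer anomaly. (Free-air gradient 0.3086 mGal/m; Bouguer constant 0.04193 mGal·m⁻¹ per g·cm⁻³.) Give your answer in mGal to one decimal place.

-61.2

Free-air correction = 0.3086 × 1584.0 = 488.82 mGal
Free-air anomaly = 982025.01 − 982440.95 + (488.82) = 72.88 mGal
Bouguer slab correction = 0.04193 × 2.10 × 1584.0 = 139.48 mGal
Simple Bouguer anomaly = 72.88 − (139.48) = -66.60 mGal
Complete Bouguer anomaly = -66.60 + 5.39 = -61.21 mGal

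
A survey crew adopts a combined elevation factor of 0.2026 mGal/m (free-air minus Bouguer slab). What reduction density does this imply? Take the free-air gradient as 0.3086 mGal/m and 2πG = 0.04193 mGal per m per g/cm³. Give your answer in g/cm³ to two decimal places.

2.53

0.2026 = 0.3086 − 0.04193 × ρ
ρ = (0.3086 − 0.2026) / 0.04193 = 2.53 g/cm³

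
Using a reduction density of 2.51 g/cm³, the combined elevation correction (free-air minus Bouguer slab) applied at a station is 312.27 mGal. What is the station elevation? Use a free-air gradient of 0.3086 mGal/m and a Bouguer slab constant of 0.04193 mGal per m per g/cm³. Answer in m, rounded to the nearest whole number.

1536

Combined gradient = 0.3086 − 0.04193 × 2.51 = 0.2033557 mGal/m
h = 312.27 / 0.2033557 = 1535.59 m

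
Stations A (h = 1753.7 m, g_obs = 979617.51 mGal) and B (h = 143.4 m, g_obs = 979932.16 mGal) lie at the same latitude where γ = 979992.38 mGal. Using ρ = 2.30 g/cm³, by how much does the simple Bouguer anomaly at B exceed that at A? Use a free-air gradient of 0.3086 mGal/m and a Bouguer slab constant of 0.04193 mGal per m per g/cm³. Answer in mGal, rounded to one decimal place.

-27.0

Δg_SB(A) = 979617.51 − 979992.38 + 0.3086×1753.7 − 0.04193×2.30×1753.7 = -2.80 mGal
Δg_SB(B) = 979932.16 − 979992.38 + 0.3086×143.4 − 0.04193×2.30×143.4 = -29.80 mGal
Difference = -29.80 − (-2.80) = -27.00 mGal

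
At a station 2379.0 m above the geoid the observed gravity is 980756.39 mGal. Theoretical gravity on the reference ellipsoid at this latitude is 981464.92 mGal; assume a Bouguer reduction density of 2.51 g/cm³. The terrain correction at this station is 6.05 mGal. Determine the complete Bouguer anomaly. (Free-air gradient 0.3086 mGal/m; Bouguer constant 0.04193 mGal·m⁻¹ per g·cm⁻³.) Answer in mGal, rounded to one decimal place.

Free-air correction = 0.3086 × 2379.0 = 734.16 mGal
Free-air anomaly = 980756.39 − 981464.92 + (734.16) = 25.63 mGal
Bouguer slab correction = 0.04193 × 2.51 × 2379.0 = 250.38 mGal
Simple Bouguer anomaly = 25.63 − (250.38) = -224.75 mGal
Complete Bouguer anomaly = -224.75 + 6.05 = -218.70 mGal

-218.7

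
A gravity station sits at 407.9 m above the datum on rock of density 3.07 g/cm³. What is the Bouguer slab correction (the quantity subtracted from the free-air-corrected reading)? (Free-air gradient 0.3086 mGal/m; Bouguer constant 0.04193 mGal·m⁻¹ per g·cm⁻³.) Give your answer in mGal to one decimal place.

52.5

Bouguer slab correction = 0.04193 × 3.07 × 407.9 = 52.5 mGal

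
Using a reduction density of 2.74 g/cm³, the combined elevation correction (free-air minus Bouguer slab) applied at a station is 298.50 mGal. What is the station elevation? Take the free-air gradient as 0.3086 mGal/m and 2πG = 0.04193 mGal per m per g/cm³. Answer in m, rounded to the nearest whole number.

1541

Combined gradient = 0.3086 − 0.04193 × 2.74 = 0.1937118 mGal/m
h = 298.50 / 0.1937118 = 1540.95 m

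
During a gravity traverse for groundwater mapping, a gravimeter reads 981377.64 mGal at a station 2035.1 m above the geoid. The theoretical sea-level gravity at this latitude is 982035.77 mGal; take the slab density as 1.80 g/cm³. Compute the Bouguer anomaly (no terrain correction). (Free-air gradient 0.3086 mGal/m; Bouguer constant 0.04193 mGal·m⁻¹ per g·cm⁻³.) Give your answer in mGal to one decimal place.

Free-air correction = 0.3086 × 2035.1 = 628.03 mGal
Free-air anomaly = 981377.64 − 982035.77 + (628.03) = -30.10 mGal
Bouguer slab correction = 0.04193 × 1.80 × 2035.1 = 153.60 mGal
Simple Bouguer anomaly = -30.10 − (153.60) = -183.70 mGal

-183.7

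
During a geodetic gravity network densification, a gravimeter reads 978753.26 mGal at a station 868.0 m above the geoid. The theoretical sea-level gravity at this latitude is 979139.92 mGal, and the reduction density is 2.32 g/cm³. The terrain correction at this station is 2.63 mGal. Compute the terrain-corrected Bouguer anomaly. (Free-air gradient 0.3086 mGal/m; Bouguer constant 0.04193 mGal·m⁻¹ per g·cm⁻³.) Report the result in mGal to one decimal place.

Free-air correction = 0.3086 × 868.0 = 267.86 mGal
Free-air anomaly = 978753.26 − 979139.92 + (267.86) = -118.80 mGal
Bouguer slab correction = 0.04193 × 2.32 × 868.0 = 84.44 mGal
Simple Bouguer anomaly = -118.80 − (84.44) = -203.24 mGal
Complete Bouguer anomaly = -203.24 + 2.63 = -200.61 mGal

-200.6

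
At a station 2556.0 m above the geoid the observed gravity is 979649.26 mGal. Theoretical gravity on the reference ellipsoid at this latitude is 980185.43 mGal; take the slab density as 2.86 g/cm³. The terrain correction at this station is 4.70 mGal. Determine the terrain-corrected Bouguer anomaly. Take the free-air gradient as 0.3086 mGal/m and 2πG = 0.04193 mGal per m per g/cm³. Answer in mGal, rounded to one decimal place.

-49.2

Free-air correction = 0.3086 × 2556.0 = 788.78 mGal
Free-air anomaly = 979649.26 − 980185.43 + (788.78) = 252.61 mGal
Bouguer slab correction = 0.04193 × 2.86 × 2556.0 = 306.52 mGal
Simple Bouguer anomaly = 252.61 − (306.52) = -53.91 mGal
Complete Bouguer anomaly = -53.91 + 4.70 = -49.21 mGal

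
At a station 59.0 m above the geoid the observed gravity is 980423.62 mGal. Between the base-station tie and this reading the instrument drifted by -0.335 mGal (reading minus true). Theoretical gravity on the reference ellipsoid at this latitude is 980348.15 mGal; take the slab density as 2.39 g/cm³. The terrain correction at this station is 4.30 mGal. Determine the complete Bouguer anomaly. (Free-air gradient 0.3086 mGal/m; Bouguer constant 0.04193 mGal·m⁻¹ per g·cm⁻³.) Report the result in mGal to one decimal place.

Drift-corrected reading = 980423.62 − (-0.335) = 980423.955 mGal
Free-air correction = 0.3086 × 59.0 = 18.21 mGal
Free-air anomaly = 980423.955 − 980348.15 + (18.21) = 94.015 mGal
Bouguer slab correction = 0.04193 × 2.39 × 59.0 = 5.91 mGal
Simple Bouguer anomaly = 94.015 − (5.91) = 88.105 mGal
Complete Bouguer anomaly = 88.105 + 4.30 = 92.405 mGal

92.4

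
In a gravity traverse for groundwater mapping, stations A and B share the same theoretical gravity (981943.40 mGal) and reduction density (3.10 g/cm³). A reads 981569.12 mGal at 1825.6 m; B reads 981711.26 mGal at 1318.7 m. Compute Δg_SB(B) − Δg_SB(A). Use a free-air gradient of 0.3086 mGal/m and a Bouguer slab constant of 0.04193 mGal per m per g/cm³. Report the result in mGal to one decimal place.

51.6

Δg_SB(A) = 981569.12 − 981943.40 + 0.3086×1825.6 − 0.04193×3.10×1825.6 = -48.20 mGal
Δg_SB(B) = 981711.26 − 981943.40 + 0.3086×1318.7 − 0.04193×3.10×1318.7 = 3.40 mGal
Difference = 3.40 − (-48.20) = 51.60 mGal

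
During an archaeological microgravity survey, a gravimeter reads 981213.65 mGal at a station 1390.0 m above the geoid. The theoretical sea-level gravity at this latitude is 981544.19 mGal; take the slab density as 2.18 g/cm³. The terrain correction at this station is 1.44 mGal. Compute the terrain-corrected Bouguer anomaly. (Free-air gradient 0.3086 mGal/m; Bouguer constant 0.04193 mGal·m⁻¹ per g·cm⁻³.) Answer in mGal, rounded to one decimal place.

Free-air correction = 0.3086 × 1390.0 = 428.95 mGal
Free-air anomaly = 981213.65 − 981544.19 + (428.95) = 98.41 mGal
Bouguer slab correction = 0.04193 × 2.18 × 1390.0 = 127.06 mGal
Simple Bouguer anomaly = 98.41 − (127.06) = -28.65 mGal
Complete Bouguer anomaly = -28.65 + 1.44 = -27.21 mGal

-27.2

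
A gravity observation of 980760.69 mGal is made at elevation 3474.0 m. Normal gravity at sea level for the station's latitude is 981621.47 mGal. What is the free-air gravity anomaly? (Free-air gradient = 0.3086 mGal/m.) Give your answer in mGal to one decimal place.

211.3

Free-air correction = 0.3086 × 3474.0 = 1072.08 mGal
Free-air anomaly = 980760.69 − 981621.47 + (1072.08) = 211.30 mGal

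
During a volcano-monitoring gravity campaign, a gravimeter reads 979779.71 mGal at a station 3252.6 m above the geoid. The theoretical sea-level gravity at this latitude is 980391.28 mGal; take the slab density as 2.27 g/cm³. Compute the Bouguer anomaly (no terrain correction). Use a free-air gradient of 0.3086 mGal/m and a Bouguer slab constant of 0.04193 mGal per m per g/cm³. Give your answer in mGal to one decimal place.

Free-air correction = 0.3086 × 3252.6 = 1003.75 mGal
Free-air anomaly = 979779.71 − 980391.28 + (1003.75) = 392.18 mGal
Bouguer slab correction = 0.04193 × 2.27 × 3252.6 = 309.59 mGal
Simple Bouguer anomaly = 392.18 − (309.59) = 82.59 mGal

82.6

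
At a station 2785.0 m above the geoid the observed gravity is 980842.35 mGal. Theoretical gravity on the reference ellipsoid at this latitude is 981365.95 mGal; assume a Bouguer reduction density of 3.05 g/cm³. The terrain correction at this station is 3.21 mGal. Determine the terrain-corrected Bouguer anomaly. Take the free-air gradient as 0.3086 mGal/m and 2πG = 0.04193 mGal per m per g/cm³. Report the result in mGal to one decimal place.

-17.1

Free-air correction = 0.3086 × 2785.0 = 859.45 mGal
Free-air anomaly = 980842.35 − 981365.95 + (859.45) = 335.85 mGal
Bouguer slab correction = 0.04193 × 3.05 × 2785.0 = 356.16 mGal
Simple Bouguer anomaly = 335.85 − (356.16) = -20.31 mGal
Complete Bouguer anomaly = -20.31 + 3.21 = -17.10 mGal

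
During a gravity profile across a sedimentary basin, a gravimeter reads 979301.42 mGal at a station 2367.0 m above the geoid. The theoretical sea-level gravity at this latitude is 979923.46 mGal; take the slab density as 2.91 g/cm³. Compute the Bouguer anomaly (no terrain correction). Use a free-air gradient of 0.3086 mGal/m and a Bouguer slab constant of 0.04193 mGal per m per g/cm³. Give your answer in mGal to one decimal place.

Free-air correction = 0.3086 × 2367.0 = 730.46 mGal
Free-air anomaly = 979301.42 − 979923.46 + (730.46) = 108.42 mGal
Bouguer slab correction = 0.04193 × 2.91 × 2367.0 = 288.81 mGal
Simple Bouguer anomaly = 108.42 − (288.81) = -180.39 mGal

-180.4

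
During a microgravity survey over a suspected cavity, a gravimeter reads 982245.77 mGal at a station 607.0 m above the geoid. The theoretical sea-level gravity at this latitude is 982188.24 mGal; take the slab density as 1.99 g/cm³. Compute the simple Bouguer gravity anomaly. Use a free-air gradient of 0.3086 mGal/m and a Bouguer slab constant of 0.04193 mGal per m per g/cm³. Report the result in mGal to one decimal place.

194.2

Free-air correction = 0.3086 × 607.0 = 187.32 mGal
Free-air anomaly = 982245.77 − 982188.24 + (187.32) = 244.85 mGal
Bouguer slab correction = 0.04193 × 1.99 × 607.0 = 50.65 mGal
Simple Bouguer anomaly = 244.85 − (50.65) = 194.20 mGal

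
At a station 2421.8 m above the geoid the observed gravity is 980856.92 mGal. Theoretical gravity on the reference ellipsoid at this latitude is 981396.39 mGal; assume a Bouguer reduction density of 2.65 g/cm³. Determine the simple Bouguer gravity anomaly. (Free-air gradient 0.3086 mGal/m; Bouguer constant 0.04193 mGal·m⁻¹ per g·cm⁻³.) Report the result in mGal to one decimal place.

Free-air correction = 0.3086 × 2421.8 = 747.37 mGal
Free-air anomaly = 980856.92 − 981396.39 + (747.37) = 207.90 mGal
Bouguer slab correction = 0.04193 × 2.65 × 2421.8 = 269.10 mGal
Simple Bouguer anomaly = 207.90 − (269.10) = -61.20 mGal

-61.2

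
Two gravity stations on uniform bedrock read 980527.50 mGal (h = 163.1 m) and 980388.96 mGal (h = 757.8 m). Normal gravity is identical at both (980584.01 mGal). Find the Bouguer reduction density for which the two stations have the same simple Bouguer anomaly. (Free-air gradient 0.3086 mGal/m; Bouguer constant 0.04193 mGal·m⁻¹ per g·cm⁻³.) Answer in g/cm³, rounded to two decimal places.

1.80

Δg_obs = 980388.96 − 980527.50 = -138.54 mGal over Δh = 757.8 − 163.1 = 594.7 m
Equal Bouguer anomalies ⇒ Δg_obs + (0.3086 − 0.04193ρ)·Δh = 0
0.3086 − 0.04193ρ = −Δg_obs/Δh = 0.23296
ρ = (0.3086 − 0.23296) / 0.04193 = 1.80 g/cm³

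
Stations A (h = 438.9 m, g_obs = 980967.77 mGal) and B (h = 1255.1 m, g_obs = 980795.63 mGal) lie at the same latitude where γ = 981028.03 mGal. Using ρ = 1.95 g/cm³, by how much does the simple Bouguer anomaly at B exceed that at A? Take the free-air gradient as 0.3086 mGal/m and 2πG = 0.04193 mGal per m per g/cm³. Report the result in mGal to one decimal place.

Δg_SB(A) = 980967.77 − 981028.03 + 0.3086×438.9 − 0.04193×1.95×438.9 = 39.30 mGal
Δg_SB(B) = 980795.63 − 981028.03 + 0.3086×1255.1 − 0.04193×1.95×1255.1 = 52.30 mGal
Difference = 52.30 − (39.30) = 13.00 mGal

13.0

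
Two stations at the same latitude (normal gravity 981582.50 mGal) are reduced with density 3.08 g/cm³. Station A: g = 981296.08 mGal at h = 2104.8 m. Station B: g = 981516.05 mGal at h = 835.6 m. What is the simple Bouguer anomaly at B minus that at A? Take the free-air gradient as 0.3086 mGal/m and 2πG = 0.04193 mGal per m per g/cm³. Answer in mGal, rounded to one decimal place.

Δg_SB(A) = 981296.08 − 981582.50 + 0.3086×2104.8 − 0.04193×3.08×2104.8 = 91.30 mGal
Δg_SB(B) = 981516.05 − 981582.50 + 0.3086×835.6 − 0.04193×3.08×835.6 = 83.50 mGal
Difference = 83.50 − (91.30) = -7.80 mGal

-7.8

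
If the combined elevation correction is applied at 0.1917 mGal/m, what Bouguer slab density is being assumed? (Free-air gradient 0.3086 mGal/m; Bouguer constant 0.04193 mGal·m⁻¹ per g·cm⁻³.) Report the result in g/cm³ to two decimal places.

0.1917 = 0.3086 − 0.04193 × ρ
ρ = (0.3086 − 0.1917) / 0.04193 = 2.79 g/cm³

2.79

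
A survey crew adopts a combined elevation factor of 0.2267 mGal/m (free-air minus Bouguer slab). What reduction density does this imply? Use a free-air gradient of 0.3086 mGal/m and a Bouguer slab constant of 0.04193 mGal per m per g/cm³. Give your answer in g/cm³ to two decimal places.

1.95

0.2267 = 0.3086 − 0.04193 × ρ
ρ = (0.3086 − 0.2267) / 0.04193 = 1.95 g/cm³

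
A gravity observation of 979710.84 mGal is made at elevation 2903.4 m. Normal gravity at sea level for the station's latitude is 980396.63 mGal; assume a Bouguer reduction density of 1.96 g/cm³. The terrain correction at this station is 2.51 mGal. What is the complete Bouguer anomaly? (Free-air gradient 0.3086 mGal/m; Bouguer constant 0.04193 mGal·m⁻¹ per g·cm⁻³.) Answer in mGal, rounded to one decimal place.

Free-air correction = 0.3086 × 2903.4 = 895.99 mGal
Free-air anomaly = 979710.84 − 980396.63 + (895.99) = 210.20 mGal
Bouguer slab correction = 0.04193 × 1.96 × 2903.4 = 238.61 mGal
Simple Bouguer anomaly = 210.20 − (238.61) = -28.41 mGal
Complete Bouguer anomaly = -28.41 + 2.51 = -25.90 mGal

-25.9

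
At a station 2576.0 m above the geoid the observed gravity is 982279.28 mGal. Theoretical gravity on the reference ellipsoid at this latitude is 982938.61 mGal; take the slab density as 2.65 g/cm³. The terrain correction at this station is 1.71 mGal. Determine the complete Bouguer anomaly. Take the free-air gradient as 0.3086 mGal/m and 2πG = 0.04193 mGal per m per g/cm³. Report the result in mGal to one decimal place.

Free-air correction = 0.3086 × 2576.0 = 794.95 mGal
Free-air anomaly = 982279.28 − 982938.61 + (794.95) = 135.62 mGal
Bouguer slab correction = 0.04193 × 2.65 × 2576.0 = 286.23 mGal
Simple Bouguer anomaly = 135.62 − (286.23) = -150.61 mGal
Complete Bouguer anomaly = -150.61 + 1.71 = -148.90 mGal

-148.9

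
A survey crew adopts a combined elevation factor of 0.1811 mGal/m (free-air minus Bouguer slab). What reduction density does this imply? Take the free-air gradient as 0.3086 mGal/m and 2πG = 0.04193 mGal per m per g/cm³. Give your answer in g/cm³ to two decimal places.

0.1811 = 0.3086 − 0.04193 × ρ
ρ = (0.3086 − 0.1811) / 0.04193 = 3.04 g/cm³

3.04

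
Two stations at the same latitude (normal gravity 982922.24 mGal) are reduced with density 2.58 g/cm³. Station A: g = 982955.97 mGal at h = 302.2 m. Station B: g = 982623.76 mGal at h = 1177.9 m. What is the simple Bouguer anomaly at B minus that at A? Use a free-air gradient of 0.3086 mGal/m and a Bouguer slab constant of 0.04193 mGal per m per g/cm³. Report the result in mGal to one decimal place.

-156.7

Δg_SB(A) = 982955.97 − 982922.24 + 0.3086×302.2 − 0.04193×2.58×302.2 = 94.30 mGal
Δg_SB(B) = 982623.76 − 982922.24 + 0.3086×1177.9 − 0.04193×2.58×1177.9 = -62.40 mGal
Difference = -62.40 − (94.30) = -156.70 mGal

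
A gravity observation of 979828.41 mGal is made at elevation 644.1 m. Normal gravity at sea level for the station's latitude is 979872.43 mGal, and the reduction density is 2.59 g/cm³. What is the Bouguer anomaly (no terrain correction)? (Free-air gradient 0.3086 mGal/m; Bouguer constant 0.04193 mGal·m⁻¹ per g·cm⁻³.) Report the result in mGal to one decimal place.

84.8

Free-air correction = 0.3086 × 644.1 = 198.77 mGal
Free-air anomaly = 979828.41 − 979872.43 + (198.77) = 154.75 mGal
Bouguer slab correction = 0.04193 × 2.59 × 644.1 = 69.95 mGal
Simple Bouguer anomaly = 154.75 − (69.95) = 84.80 mGal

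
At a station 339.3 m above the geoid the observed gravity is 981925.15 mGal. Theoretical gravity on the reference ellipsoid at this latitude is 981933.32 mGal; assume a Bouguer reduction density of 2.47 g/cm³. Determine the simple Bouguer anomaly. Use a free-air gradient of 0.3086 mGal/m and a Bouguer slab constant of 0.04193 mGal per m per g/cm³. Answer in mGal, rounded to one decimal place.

61.4

Free-air correction = 0.3086 × 339.3 = 104.71 mGal
Free-air anomaly = 981925.15 − 981933.32 + (104.71) = 96.54 mGal
Bouguer slab correction = 0.04193 × 2.47 × 339.3 = 35.14 mGal
Simple Bouguer anomaly = 96.54 − (35.14) = 61.40 mGal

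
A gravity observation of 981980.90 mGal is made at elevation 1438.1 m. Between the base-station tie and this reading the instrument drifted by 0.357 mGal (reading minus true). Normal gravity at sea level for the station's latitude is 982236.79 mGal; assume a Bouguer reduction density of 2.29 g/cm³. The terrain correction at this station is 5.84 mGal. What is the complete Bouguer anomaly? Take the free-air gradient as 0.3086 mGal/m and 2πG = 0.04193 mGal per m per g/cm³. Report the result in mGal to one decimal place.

55.3

Drift-corrected reading = 981980.90 − (0.357) = 981980.543 mGal
Free-air correction = 0.3086 × 1438.1 = 443.80 mGal
Free-air anomaly = 981980.543 − 982236.79 + (443.80) = 187.553 mGal
Bouguer slab correction = 0.04193 × 2.29 × 1438.1 = 138.09 mGal
Simple Bouguer anomaly = 187.553 − (138.09) = 49.463 mGal
Complete Bouguer anomaly = 49.463 + 5.84 = 55.303 mGal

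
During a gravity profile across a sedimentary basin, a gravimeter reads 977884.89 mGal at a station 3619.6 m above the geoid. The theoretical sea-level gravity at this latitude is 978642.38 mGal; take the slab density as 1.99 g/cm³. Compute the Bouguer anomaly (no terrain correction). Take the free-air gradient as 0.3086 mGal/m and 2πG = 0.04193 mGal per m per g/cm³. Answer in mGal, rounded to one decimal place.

Free-air correction = 0.3086 × 3619.6 = 1117.01 mGal
Free-air anomaly = 977884.89 − 978642.38 + (1117.01) = 359.52 mGal
Bouguer slab correction = 0.04193 × 1.99 × 3619.6 = 302.02 mGal
Simple Bouguer anomaly = 359.52 − (302.02) = 57.50 mGal

57.5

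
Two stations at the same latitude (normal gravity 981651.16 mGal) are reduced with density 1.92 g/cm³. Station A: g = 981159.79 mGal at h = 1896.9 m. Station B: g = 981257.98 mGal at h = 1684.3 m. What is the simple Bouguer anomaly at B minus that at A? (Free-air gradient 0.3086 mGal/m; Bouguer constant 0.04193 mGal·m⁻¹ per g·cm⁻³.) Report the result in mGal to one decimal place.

Δg_SB(A) = 981159.79 − 981651.16 + 0.3086×1896.9 − 0.04193×1.92×1896.9 = -58.70 mGal
Δg_SB(B) = 981257.98 − 981651.16 + 0.3086×1684.3 − 0.04193×1.92×1684.3 = -9.00 mGal
Difference = -9.00 − (-58.70) = 49.70 mGal

49.7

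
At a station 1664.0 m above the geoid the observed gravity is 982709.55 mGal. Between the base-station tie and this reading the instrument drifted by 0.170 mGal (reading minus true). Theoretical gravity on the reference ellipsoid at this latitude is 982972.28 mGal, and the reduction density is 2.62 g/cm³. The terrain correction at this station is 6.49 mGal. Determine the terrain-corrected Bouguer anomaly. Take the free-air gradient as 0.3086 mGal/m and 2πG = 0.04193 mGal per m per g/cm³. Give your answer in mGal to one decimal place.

74.3

Drift-corrected reading = 982709.55 − (0.170) = 982709.380 mGal
Free-air correction = 0.3086 × 1664.0 = 513.51 mGal
Free-air anomaly = 982709.380 − 982972.28 + (513.51) = 250.610 mGal
Bouguer slab correction = 0.04193 × 2.62 × 1664.0 = 182.80 mGal
Simple Bouguer anomaly = 250.610 − (182.80) = 67.810 mGal
Complete Bouguer anomaly = 67.810 + 6.49 = 74.300 mGal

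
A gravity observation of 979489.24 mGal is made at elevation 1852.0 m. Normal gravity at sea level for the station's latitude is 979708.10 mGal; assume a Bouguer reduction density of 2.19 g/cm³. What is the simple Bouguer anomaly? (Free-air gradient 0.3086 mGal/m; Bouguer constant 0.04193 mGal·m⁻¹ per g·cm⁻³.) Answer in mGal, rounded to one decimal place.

Free-air correction = 0.3086 × 1852.0 = 571.53 mGal
Free-air anomaly = 979489.24 − 979708.10 + (571.53) = 352.67 mGal
Bouguer slab correction = 0.04193 × 2.19 × 1852.0 = 170.06 mGal
Simple Bouguer anomaly = 352.67 − (170.06) = 182.61 mGal

182.6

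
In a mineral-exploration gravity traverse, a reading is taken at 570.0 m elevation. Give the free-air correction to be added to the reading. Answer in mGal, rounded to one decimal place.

Free-air correction = 0.3086 × 570.0 = 175.9 mGal

175.9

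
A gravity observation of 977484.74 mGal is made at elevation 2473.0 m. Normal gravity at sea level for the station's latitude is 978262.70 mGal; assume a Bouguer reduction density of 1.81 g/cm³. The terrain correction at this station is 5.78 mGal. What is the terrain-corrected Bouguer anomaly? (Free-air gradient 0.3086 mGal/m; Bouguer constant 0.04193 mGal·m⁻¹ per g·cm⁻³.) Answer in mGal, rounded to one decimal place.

-196.7

Free-air correction = 0.3086 × 2473.0 = 763.17 mGal
Free-air anomaly = 977484.74 − 978262.70 + (763.17) = -14.79 mGal
Bouguer slab correction = 0.04193 × 1.81 × 2473.0 = 187.68 mGal
Simple Bouguer anomaly = -14.79 − (187.68) = -202.47 mGal
Complete Bouguer anomaly = -202.47 + 5.78 = -196.69 mGal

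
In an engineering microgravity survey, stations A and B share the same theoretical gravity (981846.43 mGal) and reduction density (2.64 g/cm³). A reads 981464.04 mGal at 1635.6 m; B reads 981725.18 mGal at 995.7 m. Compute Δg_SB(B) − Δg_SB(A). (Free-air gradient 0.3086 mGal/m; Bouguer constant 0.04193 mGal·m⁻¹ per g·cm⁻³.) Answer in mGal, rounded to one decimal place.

134.5

Δg_SB(A) = 981464.04 − 981846.43 + 0.3086×1635.6 − 0.04193×2.64×1635.6 = -58.70 mGal
Δg_SB(B) = 981725.18 − 981846.43 + 0.3086×995.7 − 0.04193×2.64×995.7 = 75.80 mGal
Difference = 75.80 − (-58.70) = 134.50 mGal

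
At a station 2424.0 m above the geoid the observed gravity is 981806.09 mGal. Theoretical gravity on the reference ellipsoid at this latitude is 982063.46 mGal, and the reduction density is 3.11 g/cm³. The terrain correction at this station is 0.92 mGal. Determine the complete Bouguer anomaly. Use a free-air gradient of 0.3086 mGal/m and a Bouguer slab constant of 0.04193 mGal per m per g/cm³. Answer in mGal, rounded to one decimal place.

Free-air correction = 0.3086 × 2424.0 = 748.05 mGal
Free-air anomaly = 981806.09 − 982063.46 + (748.05) = 490.68 mGal
Bouguer slab correction = 0.04193 × 3.11 × 2424.0 = 316.10 mGal
Simple Bouguer anomaly = 490.68 − (316.10) = 174.58 mGal
Complete Bouguer anomaly = 174.58 + 0.92 = 175.50 mGal

175.5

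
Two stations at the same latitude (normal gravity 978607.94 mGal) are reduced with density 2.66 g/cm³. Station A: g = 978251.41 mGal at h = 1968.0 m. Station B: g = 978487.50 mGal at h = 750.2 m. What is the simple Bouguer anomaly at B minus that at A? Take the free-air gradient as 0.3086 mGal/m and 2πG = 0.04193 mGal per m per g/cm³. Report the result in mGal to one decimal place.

Δg_SB(A) = 978251.41 − 978607.94 + 0.3086×1968.0 − 0.04193×2.66×1968.0 = 31.30 mGal
Δg_SB(B) = 978487.50 − 978607.94 + 0.3086×750.2 − 0.04193×2.66×750.2 = 27.40 mGal
Difference = 27.40 − (31.30) = -3.90 mGal

-3.9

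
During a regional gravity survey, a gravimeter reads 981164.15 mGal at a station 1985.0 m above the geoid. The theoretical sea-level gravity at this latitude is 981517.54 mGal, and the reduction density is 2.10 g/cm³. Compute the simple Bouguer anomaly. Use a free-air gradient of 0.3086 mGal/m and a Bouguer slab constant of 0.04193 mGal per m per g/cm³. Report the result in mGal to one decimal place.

84.4

Free-air correction = 0.3086 × 1985.0 = 612.57 mGal
Free-air anomaly = 981164.15 − 981517.54 + (612.57) = 259.18 mGal
Bouguer slab correction = 0.04193 × 2.10 × 1985.0 = 174.79 mGal
Simple Bouguer anomaly = 259.18 − (174.79) = 84.39 mGal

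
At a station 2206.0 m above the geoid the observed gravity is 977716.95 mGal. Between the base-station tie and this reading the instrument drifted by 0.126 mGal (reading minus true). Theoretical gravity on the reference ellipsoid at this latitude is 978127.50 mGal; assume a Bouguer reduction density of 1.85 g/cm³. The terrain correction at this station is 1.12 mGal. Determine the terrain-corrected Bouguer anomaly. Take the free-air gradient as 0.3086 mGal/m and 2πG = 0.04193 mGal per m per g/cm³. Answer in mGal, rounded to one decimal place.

Drift-corrected reading = 977716.95 − (0.126) = 977716.824 mGal
Free-air correction = 0.3086 × 2206.0 = 680.77 mGal
Free-air anomaly = 977716.824 − 978127.50 + (680.77) = 270.094 mGal
Bouguer slab correction = 0.04193 × 1.85 × 2206.0 = 171.12 mGal
Simple Bouguer anomaly = 270.094 − (171.12) = 98.974 mGal
Complete Bouguer anomaly = 98.974 + 1.12 = 100.094 mGal

100.1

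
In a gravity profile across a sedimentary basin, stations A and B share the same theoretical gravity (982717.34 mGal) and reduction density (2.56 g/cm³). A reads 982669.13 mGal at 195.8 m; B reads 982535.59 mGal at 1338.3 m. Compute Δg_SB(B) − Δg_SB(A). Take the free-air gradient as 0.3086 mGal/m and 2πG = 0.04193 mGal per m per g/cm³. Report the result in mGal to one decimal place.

96.4

Δg_SB(A) = 982669.13 − 982717.34 + 0.3086×195.8 − 0.04193×2.56×195.8 = -8.80 mGal
Δg_SB(B) = 982535.59 − 982717.34 + 0.3086×1338.3 − 0.04193×2.56×1338.3 = 87.60 mGal
Difference = 87.60 − (-8.80) = 96.40 mGal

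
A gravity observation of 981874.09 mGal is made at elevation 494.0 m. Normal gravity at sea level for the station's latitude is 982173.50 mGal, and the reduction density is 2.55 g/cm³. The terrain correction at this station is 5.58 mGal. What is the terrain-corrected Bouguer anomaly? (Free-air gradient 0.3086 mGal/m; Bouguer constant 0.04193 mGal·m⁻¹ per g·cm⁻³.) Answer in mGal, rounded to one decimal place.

Free-air correction = 0.3086 × 494.0 = 152.45 mGal
Free-air anomaly = 981874.09 − 982173.50 + (152.45) = -146.96 mGal
Bouguer slab correction = 0.04193 × 2.55 × 494.0 = 52.82 mGal
Simple Bouguer anomaly = -146.96 − (52.82) = -199.78 mGal
Complete Bouguer anomaly = -199.78 + 5.58 = -194.20 mGal

-194.2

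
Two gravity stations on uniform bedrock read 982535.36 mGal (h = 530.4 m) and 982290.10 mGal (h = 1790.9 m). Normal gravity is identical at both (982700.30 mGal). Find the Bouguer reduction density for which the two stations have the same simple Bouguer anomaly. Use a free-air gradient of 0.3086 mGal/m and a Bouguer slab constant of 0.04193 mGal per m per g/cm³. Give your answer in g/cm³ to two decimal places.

Δg_obs = 982290.10 − 982535.36 = -245.26 mGal over Δh = 1790.9 − 530.4 = 1260.5 m
Equal Bouguer anomalies ⇒ Δg_obs + (0.3086 − 0.04193ρ)·Δh = 0
0.3086 − 0.04193ρ = −Δg_obs/Δh = 0.19457
ρ = (0.3086 − 0.19457) / 0.04193 = 2.72 g/cm³

2.72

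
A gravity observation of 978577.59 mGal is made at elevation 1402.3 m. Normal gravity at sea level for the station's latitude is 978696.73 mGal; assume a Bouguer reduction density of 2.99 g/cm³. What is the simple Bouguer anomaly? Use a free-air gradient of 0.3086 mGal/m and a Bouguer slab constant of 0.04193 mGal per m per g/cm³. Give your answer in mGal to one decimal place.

137.8

Free-air correction = 0.3086 × 1402.3 = 432.75 mGal
Free-air anomaly = 978577.59 − 978696.73 + (432.75) = 313.61 mGal
Bouguer slab correction = 0.04193 × 2.99 × 1402.3 = 175.81 mGal
Simple Bouguer anomaly = 313.61 − (175.81) = 137.80 mGal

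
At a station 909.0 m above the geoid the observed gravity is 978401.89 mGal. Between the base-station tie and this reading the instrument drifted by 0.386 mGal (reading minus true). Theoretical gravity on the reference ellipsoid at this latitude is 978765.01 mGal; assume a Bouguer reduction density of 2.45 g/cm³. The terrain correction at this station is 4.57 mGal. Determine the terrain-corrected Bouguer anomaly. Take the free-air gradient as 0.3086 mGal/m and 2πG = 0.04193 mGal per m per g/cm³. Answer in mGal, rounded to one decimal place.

-171.8

Drift-corrected reading = 978401.89 − (0.386) = 978401.504 mGal
Free-air correction = 0.3086 × 909.0 = 280.52 mGal
Free-air anomaly = 978401.504 − 978765.01 + (280.52) = -82.986 mGal
Bouguer slab correction = 0.04193 × 2.45 × 909.0 = 93.38 mGal
Simple Bouguer anomaly = -82.986 − (93.38) = -176.366 mGal
Complete Bouguer anomaly = -176.366 + 4.57 = -171.796 mGal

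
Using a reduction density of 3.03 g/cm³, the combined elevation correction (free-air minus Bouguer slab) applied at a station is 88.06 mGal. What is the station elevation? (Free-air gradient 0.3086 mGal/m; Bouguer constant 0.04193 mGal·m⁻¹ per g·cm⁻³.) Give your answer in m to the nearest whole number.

Combined gradient = 0.3086 − 0.04193 × 3.03 = 0.1815521 mGal/m
h = 88.06 / 0.1815521 = 485.04 m

485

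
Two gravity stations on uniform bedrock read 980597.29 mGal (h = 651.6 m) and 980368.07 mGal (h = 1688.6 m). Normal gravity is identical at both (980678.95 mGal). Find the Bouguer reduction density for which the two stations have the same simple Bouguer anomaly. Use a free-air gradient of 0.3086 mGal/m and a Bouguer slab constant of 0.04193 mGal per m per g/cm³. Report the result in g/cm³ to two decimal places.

Δg_obs = 980368.07 − 980597.29 = -229.22 mGal over Δh = 1688.6 − 651.6 = 1037.0 m
Equal Bouguer anomalies ⇒ Δg_obs + (0.3086 − 0.04193ρ)·Δh = 0
0.3086 − 0.04193ρ = −Δg_obs/Δh = 0.22104
ρ = (0.3086 − 0.22104) / 0.04193 = 2.09 g/cm³

2.09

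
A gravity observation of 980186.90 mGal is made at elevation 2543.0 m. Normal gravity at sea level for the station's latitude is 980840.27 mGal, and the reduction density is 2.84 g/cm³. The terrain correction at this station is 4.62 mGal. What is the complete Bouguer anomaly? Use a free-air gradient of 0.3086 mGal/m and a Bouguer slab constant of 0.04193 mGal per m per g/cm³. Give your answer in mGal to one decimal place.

Free-air correction = 0.3086 × 2543.0 = 784.77 mGal
Free-air anomaly = 980186.90 − 980840.27 + (784.77) = 131.40 mGal
Bouguer slab correction = 0.04193 × 2.84 × 2543.0 = 302.82 mGal
Simple Bouguer anomaly = 131.40 − (302.82) = -171.42 mGal
Complete Bouguer anomaly = -171.42 + 4.62 = -166.80 mGal

-166.8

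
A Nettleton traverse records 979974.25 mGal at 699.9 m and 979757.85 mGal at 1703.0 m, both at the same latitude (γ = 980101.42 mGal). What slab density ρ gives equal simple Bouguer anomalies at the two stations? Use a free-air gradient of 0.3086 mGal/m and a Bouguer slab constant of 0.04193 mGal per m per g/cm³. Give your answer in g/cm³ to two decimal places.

2.21

Δg_obs = 979757.85 − 979974.25 = -216.40 mGal over Δh = 1703.0 − 699.9 = 1003.1 m
Equal Bouguer anomalies ⇒ Δg_obs + (0.3086 − 0.04193ρ)·Δh = 0
0.3086 − 0.04193ρ = −Δg_obs/Δh = 0.21573
ρ = (0.3086 − 0.21573) / 0.04193 = 2.21 g/cm³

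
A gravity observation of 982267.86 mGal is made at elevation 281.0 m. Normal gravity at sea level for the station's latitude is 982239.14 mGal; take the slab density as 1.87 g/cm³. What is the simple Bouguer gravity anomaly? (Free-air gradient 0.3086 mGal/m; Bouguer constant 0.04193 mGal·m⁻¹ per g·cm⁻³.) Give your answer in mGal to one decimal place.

Free-air correction = 0.3086 × 281.0 = 86.72 mGal
Free-air anomaly = 982267.86 − 982239.14 + (86.72) = 115.44 mGal
Bouguer slab correction = 0.04193 × 1.87 × 281.0 = 22.03 mGal
Simple Bouguer anomaly = 115.44 − (22.03) = 93.41 mGal

93.4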